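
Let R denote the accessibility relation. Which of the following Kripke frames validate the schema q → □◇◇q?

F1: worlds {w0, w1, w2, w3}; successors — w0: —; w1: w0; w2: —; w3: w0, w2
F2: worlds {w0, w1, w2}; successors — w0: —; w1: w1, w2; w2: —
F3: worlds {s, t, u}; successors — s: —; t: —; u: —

F3

Frame correspondent (Sahlqvist): ∀x ∀z (xRz → ∃w (x = w ∧ zR²w)) — i.e. a generalized confluence (Geach) condition.
F1: fails — w1Rw0 but no w with w1=w and w0R²w.
F2: fails — w1Rw2 but no w with w1=w and w2R²w.
F3: ✓.
Valid on: F3.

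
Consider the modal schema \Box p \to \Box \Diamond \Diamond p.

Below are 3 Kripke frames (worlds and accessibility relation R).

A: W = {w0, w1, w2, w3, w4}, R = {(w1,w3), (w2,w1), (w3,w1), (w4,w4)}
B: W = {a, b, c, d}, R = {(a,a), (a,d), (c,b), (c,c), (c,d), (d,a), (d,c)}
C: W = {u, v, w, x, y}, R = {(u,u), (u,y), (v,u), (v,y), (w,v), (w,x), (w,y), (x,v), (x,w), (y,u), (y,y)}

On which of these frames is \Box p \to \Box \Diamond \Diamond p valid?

A

This is the axiom for a generalized confluence (Geach) condition; its first-order frame correspondent is \forall x \forall z (xRz \to \exists w (xRw \wedge z R^2 w)).
A: ✓.
B: fails — cRb but no w with cRw and bR²w.
C: fails — xRv but no t with xRt and vR²t.
Valid on: A.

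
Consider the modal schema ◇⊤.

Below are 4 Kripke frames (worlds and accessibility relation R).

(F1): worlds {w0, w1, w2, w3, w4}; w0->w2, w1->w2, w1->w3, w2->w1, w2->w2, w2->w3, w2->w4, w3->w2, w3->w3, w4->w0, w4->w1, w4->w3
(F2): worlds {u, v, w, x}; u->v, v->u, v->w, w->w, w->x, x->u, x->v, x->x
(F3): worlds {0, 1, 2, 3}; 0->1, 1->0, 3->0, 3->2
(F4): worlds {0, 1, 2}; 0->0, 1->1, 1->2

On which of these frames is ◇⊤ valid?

The schema corresponds to seriality: ∀x ∃y Rxy.
(F1): holds.
(F2): holds.
(F3): fails — world 2 has no successor.
(F4): fails — world 2 has no successor.
Valid on: (F1), (F2).

(F1), (F2)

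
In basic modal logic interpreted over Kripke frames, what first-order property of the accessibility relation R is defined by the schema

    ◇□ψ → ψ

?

Symmetry

This is a form of the B axiom.
Its frame correspondent is symmetry — ∀x ∀y (Rxy → Ryx).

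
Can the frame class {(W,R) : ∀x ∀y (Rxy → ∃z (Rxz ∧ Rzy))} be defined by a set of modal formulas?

This is a Sahlqvist condition; the C4 axiom □□p → □p defines it.

Yes, by □□p → □p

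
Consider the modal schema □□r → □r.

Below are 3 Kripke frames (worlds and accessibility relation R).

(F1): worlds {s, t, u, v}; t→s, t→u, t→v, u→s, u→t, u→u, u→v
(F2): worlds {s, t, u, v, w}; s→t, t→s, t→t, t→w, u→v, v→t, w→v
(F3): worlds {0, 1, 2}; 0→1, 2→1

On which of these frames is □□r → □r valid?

Frame correspondent (Sahlqvist): ∀x ∀y (Rxy → ∃z (Rxz ∧ Rzy)) — i.e. density.
(F1): satisfies the condition.
(F2): fails — Ruv but no z with Ruz and Rzv.
(F3): fails — R01 but no z with R0z and Rz1.
Valid on: (F1).

(F1)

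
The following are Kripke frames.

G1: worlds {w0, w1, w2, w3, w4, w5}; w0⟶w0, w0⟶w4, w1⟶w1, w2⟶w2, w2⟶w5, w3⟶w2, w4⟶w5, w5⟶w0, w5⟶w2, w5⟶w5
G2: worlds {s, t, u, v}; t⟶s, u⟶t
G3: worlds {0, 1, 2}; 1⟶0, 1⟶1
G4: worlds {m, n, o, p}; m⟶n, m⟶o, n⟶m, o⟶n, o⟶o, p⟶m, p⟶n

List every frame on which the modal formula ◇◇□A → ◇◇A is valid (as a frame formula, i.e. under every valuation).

G1

The schema corresponds to a generalized confluence (Geach) condition: ∀x ∀y (xR²y → ∃w (yRw ∧ xR²w)).
G1: ✓.
G2: fails — uR²s but no w with sRw and uR²w.
G3: fails — 1R²0 but no w with 0Rw and 1R²w.
G4: fails — nR²n but no w with nRw and nR²w.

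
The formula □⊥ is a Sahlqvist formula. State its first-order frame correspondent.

emptiness of R

□⊥ is valid iff no world has any successor (otherwise □⊥ fails at any world with one).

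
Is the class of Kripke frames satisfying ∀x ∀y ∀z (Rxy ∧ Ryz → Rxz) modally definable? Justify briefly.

Yes: it is transitivity, defined by the 4 schema □r → □□r.

Definable; □r → □□r defines it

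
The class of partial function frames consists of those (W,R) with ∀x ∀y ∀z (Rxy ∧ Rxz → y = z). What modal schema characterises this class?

◇p → □p

A defining formula is ◇p → □p (the CD axiom).
Suppose ◇p→□p is valid. Take Rxy, Rxz and set V(p)={y}. Then ◇p at x, so □p at x, so p at z, i.e. z=y.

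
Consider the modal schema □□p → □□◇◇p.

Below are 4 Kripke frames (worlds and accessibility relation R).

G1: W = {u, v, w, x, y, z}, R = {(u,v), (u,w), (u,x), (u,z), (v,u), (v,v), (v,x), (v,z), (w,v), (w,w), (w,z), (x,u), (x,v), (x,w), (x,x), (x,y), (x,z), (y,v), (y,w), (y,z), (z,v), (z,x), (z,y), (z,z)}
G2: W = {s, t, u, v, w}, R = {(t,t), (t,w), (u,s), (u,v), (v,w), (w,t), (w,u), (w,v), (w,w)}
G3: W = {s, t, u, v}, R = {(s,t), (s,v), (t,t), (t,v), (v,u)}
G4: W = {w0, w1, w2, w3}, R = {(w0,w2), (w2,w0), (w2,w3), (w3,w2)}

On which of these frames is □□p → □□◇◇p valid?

This is the axiom for a generalized confluence (Geach) condition; its first-order frame correspondent is ∀x ∀z (xR²z → ∃w (xR²w ∧ zR²w)).
G1: condition met.
G2: fails — wR²s but no w* with wR²w* and sR²w*.
G3: fails — sR²u but no w with sR²w and uR²w.
G4: condition met.
Valid on: G1, G4.

G1, G4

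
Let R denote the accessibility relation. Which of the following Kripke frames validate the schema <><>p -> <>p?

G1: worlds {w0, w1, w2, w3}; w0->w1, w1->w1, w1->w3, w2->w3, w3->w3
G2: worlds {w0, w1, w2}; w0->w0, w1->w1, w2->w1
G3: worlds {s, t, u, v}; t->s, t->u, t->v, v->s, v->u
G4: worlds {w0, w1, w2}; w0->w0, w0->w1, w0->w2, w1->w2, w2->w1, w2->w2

This is the axiom for transitivity; its first-order frame correspondent is forall x forall y forall z (Rxy & Ryz -> Rxz).
G1: fails — Rw0w1 and Rw1w3 but not Rw0w3.
G2: condition met.
G3: condition met.
G4: fails — Rw1w2 and Rw2w1 but not Rw1w1.
Valid on: G2, G3.

G2, G3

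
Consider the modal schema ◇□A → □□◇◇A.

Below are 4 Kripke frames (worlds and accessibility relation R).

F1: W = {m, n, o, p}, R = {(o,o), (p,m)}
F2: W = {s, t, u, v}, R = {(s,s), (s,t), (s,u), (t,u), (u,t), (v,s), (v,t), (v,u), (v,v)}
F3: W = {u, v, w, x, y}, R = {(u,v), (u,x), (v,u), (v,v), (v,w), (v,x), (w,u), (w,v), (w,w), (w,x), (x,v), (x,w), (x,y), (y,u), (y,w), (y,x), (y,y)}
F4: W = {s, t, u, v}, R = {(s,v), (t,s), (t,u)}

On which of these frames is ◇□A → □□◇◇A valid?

F1, F3

This is the axiom for a generalized confluence (Geach) condition; its first-order frame correspondent is ∀x ∀y ∀z ((xRy ∧ xR²z) → ∃w (yRw ∧ zR²w)).
F1: satisfies the condition.
F2: fails — sRt, sR²t but no w with tRw and tR²w.
F3: satisfies the condition.
F4: fails — tRs, tR²v but no w with sRw and vR²w.
Valid on: F1, F3.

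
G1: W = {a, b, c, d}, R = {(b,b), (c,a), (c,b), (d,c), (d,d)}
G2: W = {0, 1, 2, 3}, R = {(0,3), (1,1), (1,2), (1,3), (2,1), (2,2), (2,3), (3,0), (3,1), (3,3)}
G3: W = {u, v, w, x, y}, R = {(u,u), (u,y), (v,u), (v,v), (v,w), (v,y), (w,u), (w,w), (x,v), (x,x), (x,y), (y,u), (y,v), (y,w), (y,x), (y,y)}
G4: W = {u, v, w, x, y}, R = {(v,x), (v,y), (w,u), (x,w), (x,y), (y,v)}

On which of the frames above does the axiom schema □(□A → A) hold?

G3

The schema corresponds to shift-reflexivity: ∀x ∀y (Rxy → Ryy).
G1: fails — Rdc but not Rcc.
G2: fails — R30 but not R00.
G3: holds.
G4: fails — Rxw but not Rww.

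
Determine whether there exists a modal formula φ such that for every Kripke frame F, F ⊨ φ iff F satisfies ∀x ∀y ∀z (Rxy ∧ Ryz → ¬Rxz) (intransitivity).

Any modally definable frame class is closed under surjective bounded morphisms.
The 3-cycle (worlds w0,w1,w2 with w0→w1→w2→w0) is intransitive. Mapping every world to a single reflexive point • is a surjective bounded morphism; the reflexive point is not intransitive (R••∧R•• but R••).
So the class is not modally definable.

Not definable by any modal formula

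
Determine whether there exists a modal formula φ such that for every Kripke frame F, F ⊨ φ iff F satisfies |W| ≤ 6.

No — not modally definable

If a class were modally definable it would be closed under disjoint unions (Goldblatt–Thomason).
Any modal formula valid on each of 7 disjoint one-world frames is valid on their disjoint union (validity is preserved under disjoint unions). Each one-world frame has |W|=1≤6, but the union has |W|=7.
So no modal formula (or set of formulas) defines exactly the |W|≤6 frames.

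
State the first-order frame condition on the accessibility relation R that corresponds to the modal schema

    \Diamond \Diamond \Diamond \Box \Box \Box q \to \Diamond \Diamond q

This is a Sahlqvist (Geach-type) schema ◇^3□^3q → □^0◇^2q.
Minimal-valuation argument: fix x; take any y with xR^3y and any z with xR^0z. Set V(q) to the set of worlds R-reachable from y in exactly 3 steps. Then □^3q holds at y, so the antecedent holds at x; validity forces ◇^2q at z, giving a w with zR^2w and yR^3w.
First-order correspondent: \forall x \forall y (x R^3 y \to \exists w (y R^3 w \wedge x R^2 w)).

\forall x \forall y (x R^3 y \to \exists w (y R^3 w \wedge x R^2 w))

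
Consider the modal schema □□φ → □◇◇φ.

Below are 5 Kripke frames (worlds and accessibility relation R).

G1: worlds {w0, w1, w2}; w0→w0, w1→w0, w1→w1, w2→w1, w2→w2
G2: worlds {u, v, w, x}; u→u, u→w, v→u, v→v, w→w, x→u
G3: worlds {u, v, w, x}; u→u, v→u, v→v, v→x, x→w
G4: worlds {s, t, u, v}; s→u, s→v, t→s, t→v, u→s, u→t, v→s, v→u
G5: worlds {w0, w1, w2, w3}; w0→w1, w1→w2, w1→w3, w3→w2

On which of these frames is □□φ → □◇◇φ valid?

Frame correspondent (Sahlqvist): ∀x ∀z (xRz → ∃w (xR²w ∧ zR²w)) — i.e. a generalized confluence (Geach) condition.
G1: satisfies the condition.
G2: satisfies the condition.
G3: fails — vRx but no t with vR²t and xR²t.
G4: satisfies the condition.
G5: fails — w1Rw2 but no w with w1R²w and w2R²w.

G1, G2, G4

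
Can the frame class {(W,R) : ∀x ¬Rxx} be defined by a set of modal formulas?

No

Modal frame validity is preserved under surjective bounded morphisms.
The 2-cycle (worlds s,t with s→t→s) is irreflexive, and the map sending every world to a single reflexive point • is a surjective bounded morphism (forth: every edge maps to (•,•); back: every world has a successor). So any modal formula valid on the 2-cycle is also valid on the reflexive point, which is not irreflexive.
So no modal formula (or set of formulas) defines exactly the irreflexive frames.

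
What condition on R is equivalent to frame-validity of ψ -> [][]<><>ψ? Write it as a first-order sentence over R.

This is a Sahlqvist (Geach-type) schema ◇^0□^0ψ → □^2◇^2ψ.
Minimal-valuation argument: fix x; take any y with xR^0y and any z with xR^2z. Set V(ψ) to the set of worlds R-reachable from y in exactly 0 steps. Then □^0ψ holds at y, so the antecedent holds at x; validity forces ◇^2ψ at z, giving a w with zR^2w and yR^0w.
First-order correspondent: forall x forall z (x R^2 z -> exists w (x = w & z R^2 w)).

forall x forall z (x R^2 z -> exists w (x = w & z R^2 w))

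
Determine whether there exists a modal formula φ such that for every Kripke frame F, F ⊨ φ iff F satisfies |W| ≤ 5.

No

If a class were modally definable it would be closed under disjoint unions (Goldblatt–Thomason).
Any modal formula valid on each of 6 disjoint one-world frames is valid on their disjoint union (validity is preserved under disjoint unions). Each one-world frame has |W|=1≤5, but the union has |W|=6.
So the class is not modally definable.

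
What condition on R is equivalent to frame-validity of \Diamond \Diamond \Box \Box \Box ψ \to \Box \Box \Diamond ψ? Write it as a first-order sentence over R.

\forall x \forall y \forall z ((x R^2 y \wedge x R^2 z) \to \exists w (y R^3 w \wedge zRw))

This is a Sahlqvist (Geach-type) schema ◇^2□^3ψ → □^2◇^1ψ.
Minimal-valuation argument: fix x; take any y with xR^2y and any z with xR^2z. Set V(ψ) to the set of worlds R-reachable from y in exactly 3 steps. Then □^3ψ holds at y, so the antecedent holds at x; validity forces ◇^1ψ at z, giving a w with zR^1w and yR^3w.
First-order correspondent: \forall x \forall y \forall z ((x R^2 y \wedge x R^2 z) \to \exists w (y R^3 w \wedge zRw)).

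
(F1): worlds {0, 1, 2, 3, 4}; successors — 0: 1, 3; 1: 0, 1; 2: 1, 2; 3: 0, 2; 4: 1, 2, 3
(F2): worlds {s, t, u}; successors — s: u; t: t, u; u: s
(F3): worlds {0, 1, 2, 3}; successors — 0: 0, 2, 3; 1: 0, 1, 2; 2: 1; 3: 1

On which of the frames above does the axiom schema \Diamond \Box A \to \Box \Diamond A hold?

(F1)

Frame correspondent (Sahlqvist): \forall x \forall y \forall z (Rxy \wedge Rxz \to \exists w (Ryw \wedge Rzw)) — i.e. convergence.
(F1): holds.
(F2): fails — Rtu and Rtt but u and t have no common successor.
(F3): fails — R00 and R02 but 0 and 2 have no common successor.
Valid on: (F1).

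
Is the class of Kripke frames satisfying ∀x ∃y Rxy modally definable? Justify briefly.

Yes: it is seriality, defined by the D schema □q → ◇q.
Suppose □q→◇q is valid. At any x set V(q)=W. Then □q at x, so ◇q at x, so x has a successor.

Yes, by □q → ◇q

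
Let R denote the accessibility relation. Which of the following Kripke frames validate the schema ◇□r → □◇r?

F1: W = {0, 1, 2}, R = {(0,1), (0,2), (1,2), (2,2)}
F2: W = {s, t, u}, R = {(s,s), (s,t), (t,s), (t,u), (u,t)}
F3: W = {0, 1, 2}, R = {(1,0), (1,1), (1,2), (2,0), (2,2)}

F1, F2

This is the axiom for convergence; its first-order frame correspondent is ∀x ∀y ∀z (Rxy ∧ Rxz → ∃w (Ryw ∧ Rzw)).
F1: ✓.
F2: ✓.
F3: fails — R10 and R10 but 0 and 0 have no common successor.
Valid on: F1, F2.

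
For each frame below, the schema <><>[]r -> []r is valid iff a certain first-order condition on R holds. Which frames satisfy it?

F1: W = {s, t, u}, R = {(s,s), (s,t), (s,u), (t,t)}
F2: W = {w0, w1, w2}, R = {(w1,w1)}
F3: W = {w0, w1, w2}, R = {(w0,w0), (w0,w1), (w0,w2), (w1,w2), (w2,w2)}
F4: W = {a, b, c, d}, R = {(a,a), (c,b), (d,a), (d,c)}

The schema corresponds to a generalized confluence (Geach) condition: forall x forall y forall z ((x R^2 y & xRz) -> exists w (yRw & z = w)).
F1: fails — sR²t, sRs but no w with tRw and s=w.
F2: satisfies the condition.
F3: fails — w0R²w1, w0Rw0 but no w with w1Rw and w0=w.
F4: fails — dR²a, dRc but no w with aRw and c=w.

F2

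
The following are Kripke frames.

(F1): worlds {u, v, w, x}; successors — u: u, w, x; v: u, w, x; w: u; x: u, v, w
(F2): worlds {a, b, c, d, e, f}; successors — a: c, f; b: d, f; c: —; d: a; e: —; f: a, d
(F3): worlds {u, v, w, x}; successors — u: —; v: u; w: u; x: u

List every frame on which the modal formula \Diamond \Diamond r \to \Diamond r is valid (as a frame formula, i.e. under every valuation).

Frame correspondent (Sahlqvist): \forall x \forall y \forall z (Rxy \wedge Ryz \to Rxz) — i.e. transitivity.
(F1): fails — Rwu and Ruw but not Rww.
(F2): fails — Rbf and Rfa but not Rba.
(F3): ✓.
Valid on: (F3).

(F3)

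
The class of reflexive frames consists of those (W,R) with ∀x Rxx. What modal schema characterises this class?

□r → r

This is reflexivity; the standard corresponding axiom is T: □r → r.
Suppose □r→r is valid. At any x set V(r)={w : Rxw}. Then □r holds at x, so r holds at x, i.e. Rxx.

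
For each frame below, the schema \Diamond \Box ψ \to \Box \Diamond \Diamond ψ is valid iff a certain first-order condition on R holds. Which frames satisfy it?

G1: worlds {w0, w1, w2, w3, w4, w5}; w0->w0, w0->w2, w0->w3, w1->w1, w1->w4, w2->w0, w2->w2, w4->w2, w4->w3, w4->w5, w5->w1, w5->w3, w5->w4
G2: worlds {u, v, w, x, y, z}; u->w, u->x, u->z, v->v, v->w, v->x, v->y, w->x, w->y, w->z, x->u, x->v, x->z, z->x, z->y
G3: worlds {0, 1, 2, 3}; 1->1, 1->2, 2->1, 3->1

G3

The schema corresponds to a generalized confluence (Geach) condition: \forall x \forall y \forall z ((xRy \wedge xRz) \to \exists w (yRw \wedge z R^2 w)).
G1: fails — w0Rw0, w0Rw3 but no w with w0Rw and w3R²w.
G2: fails — uRz, uRz but no t with zRt and zR²t.
G3: ✓.
Valid on: G3.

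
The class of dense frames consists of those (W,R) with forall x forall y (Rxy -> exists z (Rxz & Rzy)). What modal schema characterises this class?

□□s → □s

The condition is density. The C4 schema □□s → □s defines it.
Suppose □□s→□s is valid. Take Rxy and set V(s)={w : xR²w}. Then □□s at x, so □s at x, so s at y, i.e. ∃z(Rxz∧Rzy).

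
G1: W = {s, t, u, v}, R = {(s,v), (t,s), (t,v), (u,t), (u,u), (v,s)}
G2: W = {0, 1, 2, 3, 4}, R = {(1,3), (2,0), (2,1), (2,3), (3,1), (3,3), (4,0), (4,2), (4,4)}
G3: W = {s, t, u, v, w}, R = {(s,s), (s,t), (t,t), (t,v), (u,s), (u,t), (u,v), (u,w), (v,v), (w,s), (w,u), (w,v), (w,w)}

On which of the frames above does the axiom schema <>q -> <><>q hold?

G3

The schema corresponds to a generalized confluence (Geach) condition: forall x forall y (xRy -> exists w (y = w & x R^2 w)).
G1: fails — sRv but no w with v=w and sR²w.
G2: fails — 2R0 but no w with 0=w and 2R²w.
G3: ✓.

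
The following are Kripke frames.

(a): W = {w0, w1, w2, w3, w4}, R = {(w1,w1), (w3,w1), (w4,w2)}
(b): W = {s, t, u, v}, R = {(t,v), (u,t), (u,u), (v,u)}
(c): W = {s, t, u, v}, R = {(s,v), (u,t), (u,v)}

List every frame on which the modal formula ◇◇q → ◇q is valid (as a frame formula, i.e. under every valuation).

(a), (c)

The schema corresponds to transitivity: ∀x ∀y ∀z (Rxy ∧ Ryz → Rxz).
(a): condition met.
(b): fails — Rvu and Rut but not Rvt.
(c): condition met.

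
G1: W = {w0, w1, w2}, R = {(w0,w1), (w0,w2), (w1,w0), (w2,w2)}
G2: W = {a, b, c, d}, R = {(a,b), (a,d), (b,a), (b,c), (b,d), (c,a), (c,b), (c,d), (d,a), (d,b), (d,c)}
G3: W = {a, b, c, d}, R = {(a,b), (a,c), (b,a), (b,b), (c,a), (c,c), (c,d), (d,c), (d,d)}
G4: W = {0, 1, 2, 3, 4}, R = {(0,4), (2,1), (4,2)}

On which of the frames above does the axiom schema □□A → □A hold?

The schema corresponds to density: ∀x ∀y (Rxy → ∃z (Rxz ∧ Rzy)).
G1: fails — Rw0w1 but no z with Rw0z and Rzw1.
G2: condition met.
G3: condition met.
G4: fails — R42 but no z with R4z and Rz2.
Valid on: G2, G3.

G2, G3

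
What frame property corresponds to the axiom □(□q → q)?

Shift-reflexivity

Suppose □(□q→q) is valid. Take Rxy and set V(q)={w : Ryw}. Then at y, □q holds; since □(□q→q) at x, □q→q at y, so q at y, i.e. Ryy.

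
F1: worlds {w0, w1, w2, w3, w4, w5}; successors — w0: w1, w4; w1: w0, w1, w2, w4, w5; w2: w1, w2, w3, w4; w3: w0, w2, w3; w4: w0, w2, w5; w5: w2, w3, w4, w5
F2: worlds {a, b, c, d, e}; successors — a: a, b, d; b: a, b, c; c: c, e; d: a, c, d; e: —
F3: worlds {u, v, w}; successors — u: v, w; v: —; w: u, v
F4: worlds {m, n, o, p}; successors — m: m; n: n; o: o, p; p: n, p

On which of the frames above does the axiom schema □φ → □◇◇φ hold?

F1, F4

This is the axiom for a generalized confluence (Geach) condition; its first-order frame correspondent is ∀x ∀z (xRz → ∃w (xRw ∧ zR²w)).
F1: holds.
F2: fails — cRe but no w with cRw and eR²w.
F3: fails — uRv but no t with uRt and vR²t.
F4: holds.
Valid on: F1, F4.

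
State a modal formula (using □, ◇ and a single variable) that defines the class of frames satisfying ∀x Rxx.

The condition is reflexivity. The T schema □s → s defines it.
Suppose □s→s is valid. At any x set V(s)={w : Rxw}. Then □s holds at x, so s holds at x, i.e. Rxx.

□s → s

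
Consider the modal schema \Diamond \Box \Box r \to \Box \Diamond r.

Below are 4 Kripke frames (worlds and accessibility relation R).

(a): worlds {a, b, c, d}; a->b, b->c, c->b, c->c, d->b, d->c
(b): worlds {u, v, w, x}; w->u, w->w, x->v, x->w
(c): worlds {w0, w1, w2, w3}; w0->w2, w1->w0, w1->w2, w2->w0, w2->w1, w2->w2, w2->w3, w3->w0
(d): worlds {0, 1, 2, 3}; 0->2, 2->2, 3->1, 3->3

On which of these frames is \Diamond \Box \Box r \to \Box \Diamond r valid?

Frame correspondent (Sahlqvist): \forall x \forall y \forall z ((xRy \wedge xRz) \to \exists w (y R^2 w \wedge zRw)) — i.e. a generalized confluence (Geach) condition.
(a): ✓.
(b): fails — wRu, wRu but no t with uR²t and uRt.
(c): fails — w2Rw3, w2Rw3 but no w with w3R²w and w3Rw.
(d): fails — 3R1, 3R1 but no w with 1R²w and 1Rw.
Valid on: (a).

(a)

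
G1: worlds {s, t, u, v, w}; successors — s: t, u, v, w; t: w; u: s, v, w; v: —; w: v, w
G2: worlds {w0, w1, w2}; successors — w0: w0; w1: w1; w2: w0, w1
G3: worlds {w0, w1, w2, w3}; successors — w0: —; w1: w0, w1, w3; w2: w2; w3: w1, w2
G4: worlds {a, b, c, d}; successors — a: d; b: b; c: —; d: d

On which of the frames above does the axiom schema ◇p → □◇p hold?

G4

Frame correspondent (Sahlqvist): ∀x ∀y ∀z (Rxy ∧ Rxz → Ryz) — i.e. the Euclidean property.
G1: fails — Rsv and Rsv but not Rvv.
G2: fails — Rw2w0 and Rw2w1 but not Rw0w1.
G3: fails — Rw1w0 and Rw1w1 but not Rw0w1.
G4: holds.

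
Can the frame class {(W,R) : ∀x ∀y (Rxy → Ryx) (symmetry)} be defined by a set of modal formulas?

Yes: it is symmetry, defined by the B schema q → □◇q.
Suppose q→□◇q is valid. Take Rxy and set V(q)={x}. Then q at x, so □◇q at x, so ◇q at y, so some z with Ryz has q; z=x, i.e. Ryx.

Yes — defined by q → □◇q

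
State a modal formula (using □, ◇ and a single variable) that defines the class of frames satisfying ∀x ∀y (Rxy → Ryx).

q → □◇q

This is symmetry; the standard corresponding axiom is B: q → □◇q.
Suppose q→□◇q is valid. Take Rxy and set V(q)={x}. Then q at x, so □◇q at x, so ◇q at y, so some z with Ryz has q; z=x, i.e. Ryx.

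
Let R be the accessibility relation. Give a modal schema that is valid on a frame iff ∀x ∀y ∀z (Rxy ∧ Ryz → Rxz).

□s → □□s

The condition is transitivity. The 4 schema □s → □□s defines it.
Suppose □s→□□s is valid. Take Rxy, Ryz and set V(s)={w : Rxw}. Then □s at x, so □□s at x, so □s at y, so s at z, i.e. Rxz.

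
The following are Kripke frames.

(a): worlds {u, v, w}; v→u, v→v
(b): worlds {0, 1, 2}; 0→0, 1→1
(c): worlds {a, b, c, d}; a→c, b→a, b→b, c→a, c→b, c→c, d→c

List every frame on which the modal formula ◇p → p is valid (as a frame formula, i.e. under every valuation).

(b)

Frame correspondent (Sahlqvist): ∀x ∀y (xRy → ∃w (y = w ∧ x = w)) — i.e. a generalized confluence (Geach) condition.
(a): fails — vRu but u ≠ v.
(b): satisfies the condition.
(c): fails — aRc but c ≠ a.
Valid on: (b).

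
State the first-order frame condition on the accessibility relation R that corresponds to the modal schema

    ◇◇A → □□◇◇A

This is a Sahlqvist (Geach-type) schema ◇^2□^0A → □^2◇^2A.
Minimal-valuation argument: fix x; take any y with xR^2y and any z with xR^2z. Set V(A) to the set of worlds R-reachable from y in exactly 0 steps. Then □^0A holds at y, so the antecedent holds at x; validity forces ◇^2A at z, giving a w with zR^2w and yR^0w.
First-order correspondent: ∀x ∀y ∀z ((xR²y ∧ xR²z) → ∃w (y = w ∧ zR²w)).

∀x ∀y ∀z ((xR²y ∧ xR²z) → ∃w (y = w ∧ zR²w))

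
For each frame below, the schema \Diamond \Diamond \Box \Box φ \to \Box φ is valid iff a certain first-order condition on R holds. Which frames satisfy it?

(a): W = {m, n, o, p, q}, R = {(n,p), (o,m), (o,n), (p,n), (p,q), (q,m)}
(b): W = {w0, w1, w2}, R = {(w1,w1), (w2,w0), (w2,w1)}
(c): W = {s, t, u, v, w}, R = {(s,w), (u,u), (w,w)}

(c)

Frame correspondent (Sahlqvist): \forall x \forall y \forall z ((x R^2 y \wedge xRz) \to \exists w (y R^2 w \wedge z = w)) — i.e. a generalized confluence (Geach) condition.
(a): fails — nR²n, nRp but no w with nR²w and p=w.
(b): fails — w2R²w1, w2Rw0 but no w with w1R²w and w0=w.
(c): satisfies the condition.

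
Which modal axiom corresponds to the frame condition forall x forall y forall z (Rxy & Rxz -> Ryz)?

◇s → □◇s

The condition is the Euclidean property. The 5 schema ◇s → □◇s defines it.
Suppose ◇s→□◇s is valid. Take Rxy, Rxz and set V(s)={y}. Then ◇s at x, so □◇s at x, so ◇s at z, so some w with Rzw has s; w=y, i.e. Rzy. By symmetry of the argument, Ryz.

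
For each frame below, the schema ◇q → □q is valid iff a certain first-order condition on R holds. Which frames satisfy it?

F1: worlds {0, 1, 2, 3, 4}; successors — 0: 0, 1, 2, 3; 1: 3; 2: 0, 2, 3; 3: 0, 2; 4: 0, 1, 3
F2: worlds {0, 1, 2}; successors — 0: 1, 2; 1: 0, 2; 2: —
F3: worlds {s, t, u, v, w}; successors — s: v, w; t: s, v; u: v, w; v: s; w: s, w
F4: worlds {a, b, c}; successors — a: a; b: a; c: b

F4

The schema corresponds to partial functionality: ∀x ∀y ∀z (Rxy ∧ Rxz → y = z).
F1: fails — 0 sees both 0 and 1.
F2: fails — 0 sees both 1 and 2.
F3: fails — s sees both v and w.
F4: ✓.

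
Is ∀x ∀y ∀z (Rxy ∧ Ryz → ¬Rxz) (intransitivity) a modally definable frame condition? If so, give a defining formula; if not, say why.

Modal frame validity is preserved under surjective bounded morphisms.
The 5-cycle (worlds w0,w1,w2,w3,w4 with w0→w1→w2→w3→w4→w0) is intransitive. Mapping every world to a single reflexive point • is a surjective bounded morphism; the reflexive point is not intransitive (R••∧R•• but R••).
So no modal formula (or set of formulas) defines exactly the intransitive frames.

Not definable by any modal formula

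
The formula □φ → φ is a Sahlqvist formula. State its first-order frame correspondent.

Suppose □φ→φ is valid. At any x set V(φ)={w : Rxw}. Then □φ holds at x, so φ holds at x, i.e. Rxx.
Conversely, on a frame with reflexivity the schema holds at every world under every valuation.
So the correspondent is reflexivity.

reflexivity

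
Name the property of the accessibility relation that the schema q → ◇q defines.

reflexivity: ∀x Rxx

Equivalently (dual form): □q → q.
Suppose □q→q is valid. At any x set V(q)={w : Rxw}. Then □q holds at x, so q holds at x, i.e. Rxx.
The converse is a direct semantic check.
Frame condition: ∀x Rxx.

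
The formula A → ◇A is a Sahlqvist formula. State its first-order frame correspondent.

Reflexivity

Equivalently (dual form): □A → A.
Suppose □A→A is valid. At any x set V(A)={w : Rxw}. Then □A holds at x, so A holds at x, i.e. Rxx.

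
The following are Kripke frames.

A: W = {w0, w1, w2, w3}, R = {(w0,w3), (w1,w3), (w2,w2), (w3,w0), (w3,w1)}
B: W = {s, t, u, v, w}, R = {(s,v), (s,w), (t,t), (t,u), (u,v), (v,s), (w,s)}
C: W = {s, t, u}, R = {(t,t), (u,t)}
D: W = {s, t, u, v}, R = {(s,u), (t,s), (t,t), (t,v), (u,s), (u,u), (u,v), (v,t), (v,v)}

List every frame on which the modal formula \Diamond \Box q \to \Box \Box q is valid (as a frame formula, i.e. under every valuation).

A, C

This is the axiom for a generalized confluence (Geach) condition; its first-order frame correspondent is \forall x \forall y \forall z ((xRy \wedge x R^2 z) \to \exists w (yRw \wedge z = w)).
A: ✓.
B: fails — tRt, tR²v but no w* with tRw* and v=w*.
C: ✓.
D: fails — tRs, tR²s but no w with sRw and s=w.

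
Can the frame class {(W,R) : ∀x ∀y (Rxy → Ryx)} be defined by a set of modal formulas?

Yes: it is symmetry, defined by the B schema q → □◇q.
Suppose q→□◇q is valid. Take Rxy and set V(q)={x}. Then q at x, so □◇q at x, so ◇q at y, so some z with Ryz has q; z=x, i.e. Ryx.

Definable; q → □◇q defines it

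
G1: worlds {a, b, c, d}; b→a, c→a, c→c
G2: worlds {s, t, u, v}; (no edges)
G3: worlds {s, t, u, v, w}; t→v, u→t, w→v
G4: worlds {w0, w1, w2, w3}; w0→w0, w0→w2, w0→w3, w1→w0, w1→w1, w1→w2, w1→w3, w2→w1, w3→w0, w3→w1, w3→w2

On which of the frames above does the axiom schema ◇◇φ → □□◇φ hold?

G2

The schema corresponds to a generalized confluence (Geach) condition: ∀x ∀y ∀z ((xR²y ∧ xR²z) → ∃w (y = w ∧ zRw)).
G1: fails — cR²a, cR²a but no w with a=w and aRw.
G2: holds.
G3: fails — uR²v, uR²v but no w* with v=w* and vRw*.
G4: fails — w0R²w0, w0R²w2 but no w with w0=w and w2Rw.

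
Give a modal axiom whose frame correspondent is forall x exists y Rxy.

The condition is seriality. The D schema □ψ → ◇ψ defines it.
Suppose □ψ→◇ψ is valid. At any x set V(ψ)=W. Then □ψ at x, so ◇ψ at x, so x has a successor.

□ψ → ◇ψ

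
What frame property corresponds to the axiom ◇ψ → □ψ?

This schema is the CD axiom.
It corresponds to partial functionality: ∀x ∀y ∀z (Rxy ∧ Rxz → y = z).

Partial functionality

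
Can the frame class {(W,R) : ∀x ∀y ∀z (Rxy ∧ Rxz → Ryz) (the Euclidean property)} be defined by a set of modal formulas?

Definable; ◇p → □◇p defines it

Yes: it is the Euclidean property, defined by the 5 schema ◇p → □◇p.
Suppose ◇p→□◇p is valid. Take Rxy, Rxz and set V(p)={y}. Then ◇p at x, so □◇p at x, so ◇p at z, so some w with Rzw has p; w=y, i.e. Rzy. By symmetry of the argument, Ryz.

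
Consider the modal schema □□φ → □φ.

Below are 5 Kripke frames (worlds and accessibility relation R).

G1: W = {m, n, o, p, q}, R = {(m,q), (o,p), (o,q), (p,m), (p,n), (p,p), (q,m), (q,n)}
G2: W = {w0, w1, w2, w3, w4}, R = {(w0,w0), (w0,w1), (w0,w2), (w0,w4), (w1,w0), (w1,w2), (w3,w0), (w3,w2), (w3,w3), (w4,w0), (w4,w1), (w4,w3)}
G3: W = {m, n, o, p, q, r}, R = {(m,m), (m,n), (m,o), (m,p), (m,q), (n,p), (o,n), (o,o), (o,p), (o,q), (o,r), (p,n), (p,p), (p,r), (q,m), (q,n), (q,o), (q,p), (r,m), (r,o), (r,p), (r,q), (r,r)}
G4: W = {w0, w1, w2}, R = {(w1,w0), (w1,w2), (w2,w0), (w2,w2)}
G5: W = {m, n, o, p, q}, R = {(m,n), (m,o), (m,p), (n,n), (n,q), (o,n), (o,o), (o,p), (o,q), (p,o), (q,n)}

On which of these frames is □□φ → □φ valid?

G2, G3, G4, G5

The schema corresponds to density: ∀x ∀y (Rxy → ∃z (Rxz ∧ Rzy)).
G1: fails — Roq but no z with Roz and Rzq.
G2: satisfies the condition.
G3: satisfies the condition.
G4: satisfies the condition.
G5: satisfies the condition.
Valid on: G2, G3, G4, G5.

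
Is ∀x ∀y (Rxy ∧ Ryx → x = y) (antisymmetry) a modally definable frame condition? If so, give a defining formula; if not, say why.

Not modally definable

If a class were modally definable it would be closed under surjective bounded morphisms (Goldblatt–Thomason).
The 8-cycle (worlds a,b,c,d,e,f,g,h with a→b→c→d→e→f→g→h→a) is antisymmetric. Sending even-indexed worlds to s and odd-indexed worlds to t is a surjective bounded morphism onto the two-world frame with s↔t, which is not antisymmetric.
So no modal formula (or set of formulas) defines exactly the antisymmetric frames.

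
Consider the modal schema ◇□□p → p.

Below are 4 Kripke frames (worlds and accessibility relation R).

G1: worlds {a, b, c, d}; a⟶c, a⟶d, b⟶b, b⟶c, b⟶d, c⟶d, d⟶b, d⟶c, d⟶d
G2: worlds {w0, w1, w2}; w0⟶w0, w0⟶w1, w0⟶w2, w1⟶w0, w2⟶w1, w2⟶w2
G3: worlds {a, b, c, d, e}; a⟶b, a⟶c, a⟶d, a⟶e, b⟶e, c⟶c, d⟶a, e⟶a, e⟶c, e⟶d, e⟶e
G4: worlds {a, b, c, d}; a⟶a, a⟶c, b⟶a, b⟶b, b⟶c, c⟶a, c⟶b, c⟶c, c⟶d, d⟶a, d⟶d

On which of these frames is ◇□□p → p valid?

G2, G4

Frame correspondent (Sahlqvist): ∀x ∀y (xRy → ∃w (yR²w ∧ x = w)) — i.e. a generalized confluence (Geach) condition.
G1: fails — aRc but no w with cR²w and a=w.
G2: condition met.
G3: fails — aRc but no w with cR²w and a=w.
G4: condition met.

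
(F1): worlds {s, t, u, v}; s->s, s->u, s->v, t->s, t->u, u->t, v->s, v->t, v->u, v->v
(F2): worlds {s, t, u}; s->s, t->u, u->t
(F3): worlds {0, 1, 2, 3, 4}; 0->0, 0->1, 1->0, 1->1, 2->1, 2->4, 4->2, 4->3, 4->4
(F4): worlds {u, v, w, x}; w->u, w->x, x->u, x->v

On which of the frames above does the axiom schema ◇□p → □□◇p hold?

none

This is the axiom for a generalized confluence (Geach) condition; its first-order frame correspondent is ∀x ∀y ∀z ((xRy ∧ xR²z) → ∃w (yRw ∧ zRw)).
(F1): fails — sRs, sR²u but no w with sRw and uRw.
(F2): fails — tRu, tR²t but no w with uRw and tRw.
(F3): fails — 2R1, 2R²3 but no w with 1Rw and 3Rw.
(F4): fails — wRu, wR²u but no t with uRt and uRt.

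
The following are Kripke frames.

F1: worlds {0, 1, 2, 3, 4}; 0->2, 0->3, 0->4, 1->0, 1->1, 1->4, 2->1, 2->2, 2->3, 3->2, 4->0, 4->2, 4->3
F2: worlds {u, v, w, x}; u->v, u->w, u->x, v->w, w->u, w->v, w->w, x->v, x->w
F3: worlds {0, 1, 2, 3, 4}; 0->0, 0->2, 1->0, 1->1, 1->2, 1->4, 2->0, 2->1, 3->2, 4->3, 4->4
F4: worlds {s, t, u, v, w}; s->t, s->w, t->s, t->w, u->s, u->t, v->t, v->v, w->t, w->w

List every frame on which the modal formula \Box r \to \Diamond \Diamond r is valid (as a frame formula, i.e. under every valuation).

This is the axiom for a generalized confluence (Geach) condition; its first-order frame correspondent is \forall x \exists w (xRw \wedge x R^2 w).
F1: condition met.
F2: condition met.
F3: fails — at 3 but no w with 3Rw and 3R²w.
F4: condition met.

F1, F2, F4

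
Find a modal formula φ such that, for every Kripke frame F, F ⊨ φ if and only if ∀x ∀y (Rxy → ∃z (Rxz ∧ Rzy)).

The condition is density. The C4 schema □□r → □r defines it.
Suppose □□r→□r is valid. Take Rxy and set V(r)={w : xR²w}. Then □□r at x, so □r at x, so r at y, i.e. ∃z(Rxz∧Rzy).

□□r → □r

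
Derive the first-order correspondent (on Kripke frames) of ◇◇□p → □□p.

∀x ∀y ∀z ((xR²y ∧ xR²z) → ∃w (yRw ∧ z = w))

This is a Sahlqvist (Geach-type) schema ◇^2□^1p → □^2◇^0p.
Minimal-valuation argument: fix x; take any y with xR^2y and any z with xR^2z. Set V(p) to the set of worlds R-reachable from y in exactly 1 step. Then □^1p holds at y, so the antecedent holds at x; validity forces ◇^0p at z, giving a w with zR^0w and yR^1w.
First-order correspondent: ∀x ∀y ∀z ((xR²y ∧ xR²z) → ∃w (yRw ∧ z = w)).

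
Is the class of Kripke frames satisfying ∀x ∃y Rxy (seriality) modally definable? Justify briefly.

Definable; □r → ◇r defines it

This is a Sahlqvist condition; the D axiom □r → ◇r defines it.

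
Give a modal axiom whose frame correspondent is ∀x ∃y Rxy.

□r → ◇r

A defining formula is □r → ◇r (the D axiom).
Suppose □r→◇r is valid. At any x set V(r)=W. Then □r at x, so ◇r at x, so x has a successor.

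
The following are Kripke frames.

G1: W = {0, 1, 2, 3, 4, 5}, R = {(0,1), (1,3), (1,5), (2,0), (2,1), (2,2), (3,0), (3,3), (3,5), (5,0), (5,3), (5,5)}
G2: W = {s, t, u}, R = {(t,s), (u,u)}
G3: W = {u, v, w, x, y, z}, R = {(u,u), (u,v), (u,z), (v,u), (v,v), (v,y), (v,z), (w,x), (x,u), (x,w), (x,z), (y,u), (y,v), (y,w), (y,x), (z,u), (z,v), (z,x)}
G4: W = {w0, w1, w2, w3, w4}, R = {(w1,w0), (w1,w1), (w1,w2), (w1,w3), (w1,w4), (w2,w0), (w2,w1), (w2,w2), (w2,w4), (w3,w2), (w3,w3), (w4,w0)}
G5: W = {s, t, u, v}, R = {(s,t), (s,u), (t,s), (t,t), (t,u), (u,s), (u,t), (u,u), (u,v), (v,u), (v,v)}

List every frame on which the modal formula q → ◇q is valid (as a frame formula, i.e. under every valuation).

This is the axiom for a generalized confluence (Geach) condition; its first-order frame correspondent is ∀x ∃w (x = w ∧ xRw).
G1: fails — at 0 but no w with 0=w and 0Rw.
G2: fails — at s but no w with s=w and sRw.
G3: fails — at w but no t with w=t and wRt.
G4: fails — at w0 but no w with w0=w and w0Rw.
G5: fails — at s but no w with s=w and sRw.
Valid on no frame.

none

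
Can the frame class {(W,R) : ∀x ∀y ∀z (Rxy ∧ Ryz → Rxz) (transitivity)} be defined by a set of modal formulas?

This is a Sahlqvist condition; the 4 axiom □r → □□r defines it.
Suppose □r→□□r is valid. Take Rxy, Ryz and set V(r)={w : Rxw}. Then □r at x, so □□r at x, so □r at y, so r at z, i.e. Rxz.

Yes — defined by □r → □□r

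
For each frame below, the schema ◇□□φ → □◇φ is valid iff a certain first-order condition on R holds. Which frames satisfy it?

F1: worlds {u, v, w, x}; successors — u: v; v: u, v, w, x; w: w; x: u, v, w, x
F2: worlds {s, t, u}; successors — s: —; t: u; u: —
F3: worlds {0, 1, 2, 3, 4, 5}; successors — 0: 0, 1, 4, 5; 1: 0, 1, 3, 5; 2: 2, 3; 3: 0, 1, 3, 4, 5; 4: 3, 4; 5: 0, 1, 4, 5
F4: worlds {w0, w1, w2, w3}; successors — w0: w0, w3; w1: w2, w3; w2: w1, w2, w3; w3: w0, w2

The schema corresponds to a generalized confluence (Geach) condition: ∀x ∀y ∀z ((xRy ∧ xRz) → ∃w (yR²w ∧ zRw)).
F1: fails — vRw, vRu but no t with wR²t and uRt.
F2: fails — tRu, tRu but no w with uR²w and uRw.
F3: condition met.
F4: condition met.

F3, F4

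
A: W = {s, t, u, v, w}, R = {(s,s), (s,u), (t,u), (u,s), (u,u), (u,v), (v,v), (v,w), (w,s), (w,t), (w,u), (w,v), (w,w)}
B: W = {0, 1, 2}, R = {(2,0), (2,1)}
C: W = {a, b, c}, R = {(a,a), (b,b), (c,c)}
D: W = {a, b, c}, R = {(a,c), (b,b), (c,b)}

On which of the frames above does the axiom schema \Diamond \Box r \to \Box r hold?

This is the axiom for the Euclidean property; its first-order frame correspondent is \forall x \forall y \forall z (Rxy \wedge Rxz \to Ryz).
A: fails — Ruv and Ruu but not Rvu.
B: fails — R20 and R20 but not R00.
C: condition met.
D: fails — Rac and Rac but not Rcc.

C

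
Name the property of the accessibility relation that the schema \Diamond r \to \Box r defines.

partial functionality: \forall x \forall y \forall z (Rxy \wedge Rxz \to y = z)

This schema is the CD axiom.
Its frame correspondent is partial functionality — \forall x \forall y \forall z (Rxy \wedge Rxz \to y = z).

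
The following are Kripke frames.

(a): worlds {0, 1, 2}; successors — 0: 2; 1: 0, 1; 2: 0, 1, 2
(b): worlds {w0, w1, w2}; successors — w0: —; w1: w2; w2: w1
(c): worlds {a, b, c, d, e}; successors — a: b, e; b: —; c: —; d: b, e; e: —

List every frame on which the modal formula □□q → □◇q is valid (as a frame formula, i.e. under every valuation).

The schema corresponds to a generalized confluence (Geach) condition: ∀x ∀z (xRz → ∃w (xR²w ∧ zRw)).
(a): satisfies the condition.
(b): satisfies the condition.
(c): fails — aRb but no w with aR²w and bRw.

(a), (b)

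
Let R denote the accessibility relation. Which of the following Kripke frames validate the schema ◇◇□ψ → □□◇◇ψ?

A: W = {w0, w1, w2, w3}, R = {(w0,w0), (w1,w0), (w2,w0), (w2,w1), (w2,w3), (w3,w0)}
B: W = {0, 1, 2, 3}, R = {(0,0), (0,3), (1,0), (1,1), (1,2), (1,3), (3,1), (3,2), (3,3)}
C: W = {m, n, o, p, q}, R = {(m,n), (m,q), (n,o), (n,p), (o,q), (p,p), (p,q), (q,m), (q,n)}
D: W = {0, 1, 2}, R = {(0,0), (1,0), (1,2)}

The schema corresponds to a generalized confluence (Geach) condition: ∀x ∀y ∀z ((xR²y ∧ xR²z) → ∃w (yRw ∧ zR²w)).
A: ✓.
B: fails — 0R²0, 0R²2 but no w with 0Rw and 2R²w.
C: fails — mR²n, mR²o but no w with nRw and oR²w.
D: ✓.

A, D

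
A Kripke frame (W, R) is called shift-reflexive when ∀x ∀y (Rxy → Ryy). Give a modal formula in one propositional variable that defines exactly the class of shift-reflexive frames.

A defining formula is □(□ψ → ψ) (the T□ axiom).

□(□ψ → ψ)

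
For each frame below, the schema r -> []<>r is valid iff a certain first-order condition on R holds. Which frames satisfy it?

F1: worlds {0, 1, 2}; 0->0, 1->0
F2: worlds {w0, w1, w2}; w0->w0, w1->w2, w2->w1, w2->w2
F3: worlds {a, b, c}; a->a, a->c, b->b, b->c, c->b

This is the axiom for symmetry; its first-order frame correspondent is forall x forall y (Rxy -> Ryx).
F1: fails — R10 but not R01.
F2: condition met.
F3: fails — Rac but not Rca.

F2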